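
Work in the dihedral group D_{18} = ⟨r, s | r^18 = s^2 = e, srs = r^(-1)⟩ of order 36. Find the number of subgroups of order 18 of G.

3

|G| = 36 and 18 | 36, so subgroups of order 18 are possible by Lagrange.
The subgroups of order 18 are: {e, r, r^2, r^3, r^4, r^5, r^6, r^7, r^8, r^9, r^10, r^11, r^12, r^13, r^14, r^15, r^16, r^17}; {e, r^2, r^4, r^6, r^8, r^10, r^12, r^14, r^16, s, r^2s, r^4s, r^6s, r^8s, r^10s, r^12s, r^14s, r^16s}; {e, r^2, r^4, r^6, r^8, r^10, r^12, r^14, r^16, rs, r^3s, r^5s, r^7s, r^9s, r^11s, r^13s, r^15s, r^17s}.
So G has 3 subgroups of order 18.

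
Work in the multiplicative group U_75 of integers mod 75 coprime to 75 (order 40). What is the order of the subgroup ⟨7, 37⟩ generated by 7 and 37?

20

|⟨7⟩| = 4 and |⟨37⟩| = 20, so |H| is a multiple of lcm(4, 20) = 20 and divides |G| = 40.
Closing under the operation: H = {1, 4, 7, 13, 16, 19, 22, 28, 31, 34, 37, 43, 46, 49, 52, 58, 61, 64, 67, 73}, so |H| = 20.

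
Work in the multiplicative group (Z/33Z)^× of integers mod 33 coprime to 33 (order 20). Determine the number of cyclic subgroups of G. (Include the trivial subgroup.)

8

A cyclic subgroup of order d is generated by each of its φ(d) elements of order d, so the cyclic subgroups of order d number (#elements of order d)/φ(d).
Cyclic subgroups by order — order 1: 1; order 2: 3; order 5: 1; order 10: 3.
Total: 8.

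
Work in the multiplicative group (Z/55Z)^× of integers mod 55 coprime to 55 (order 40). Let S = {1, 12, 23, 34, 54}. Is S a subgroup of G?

Closure fails: 34 · 54 = 21 ∉ S. So S is not a subgroup.

No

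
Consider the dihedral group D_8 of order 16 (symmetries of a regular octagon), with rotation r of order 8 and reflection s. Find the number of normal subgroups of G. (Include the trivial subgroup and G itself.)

G has 19 subgroups. Checking conjugation-invariance by order — order 1: 1/1 normal; order 2: 1/9 normal; order 4: 1/5 normal; order 8: 3/3 normal; order 16: 1/1 normal.
Total normal subgroups: 7.

7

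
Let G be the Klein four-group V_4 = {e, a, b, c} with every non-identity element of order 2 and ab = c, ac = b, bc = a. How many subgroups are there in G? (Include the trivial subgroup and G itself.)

|G| = 4, so by Lagrange every subgroup order divides 4. Divisors: 1, 2, 4.
Subgroups by order — order 1: 1; order 2: 3; order 4: 1.
Total: 1 + 3 + 1 = 5.

5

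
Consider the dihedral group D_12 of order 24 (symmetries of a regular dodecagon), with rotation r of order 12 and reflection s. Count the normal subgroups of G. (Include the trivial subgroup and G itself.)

9

G has 34 subgroups. Checking conjugation-invariance by order — order 1: 1/1 normal; order 2: 1/13 normal; order 3: 1/1 normal; order 4: 1/7 normal; order 6: 1/5 normal; order 8: 0/3 normal; order 12: 3/3 normal; order 24: 1/1 normal.
Total normal subgroups: 9.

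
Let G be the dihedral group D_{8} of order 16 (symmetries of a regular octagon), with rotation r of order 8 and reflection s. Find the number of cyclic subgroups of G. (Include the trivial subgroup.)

12

Each element a generates a cyclic subgroup ⟨a⟩; distinct elements may generate the same one (a cyclic group of order d has φ(d) generators).
Cyclic subgroups by order — order 1: 1; order 2: 9; order 4: 1; order 8: 1.
Total: 12.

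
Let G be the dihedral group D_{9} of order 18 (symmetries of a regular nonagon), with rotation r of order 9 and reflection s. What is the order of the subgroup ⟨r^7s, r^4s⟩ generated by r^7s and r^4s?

|⟨r^7s⟩| = 2 and |⟨r^4s⟩| = 2, so |H| is a multiple of lcm(2, 2) = 2 and divides |G| = 18.
Closing under the operation: H = {e, r^3, r^6, rs, r^4s, r^7s}, so |H| = 6.

6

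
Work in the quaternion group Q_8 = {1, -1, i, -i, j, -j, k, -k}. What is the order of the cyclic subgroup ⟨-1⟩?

2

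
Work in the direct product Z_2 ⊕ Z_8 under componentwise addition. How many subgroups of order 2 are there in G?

|G| = 16 and 2 | 16, so subgroups of order 2 are possible by Lagrange.
The subgroups of order 2 are: {(0,0), (0,4)}; {(0,0), (1,0)}; {(0,0), (1,4)}.
So G has 3 subgroups of order 2.

3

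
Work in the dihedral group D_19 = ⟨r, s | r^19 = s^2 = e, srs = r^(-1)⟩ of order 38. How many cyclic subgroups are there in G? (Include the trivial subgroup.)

Group the elements of G by the cyclic subgroup they generate; each cyclic subgroup of order d accounts for φ(d) elements.
Cyclic subgroups by order — order 1: 1; order 2: 19; order 19: 1.
Total: 21.

21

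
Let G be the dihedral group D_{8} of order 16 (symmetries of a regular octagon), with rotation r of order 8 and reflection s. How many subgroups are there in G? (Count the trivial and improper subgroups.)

|G| = 16, so by Lagrange every subgroup order divides 16. Divisors: 1, 2, 4, 8, 16.
Subgroups by order — order 1: 1; order 2: 9; order 4: 5; order 8: 3; order 16: 1.
Total: 1 + 9 + 5 + 3 + 1 = 19.

19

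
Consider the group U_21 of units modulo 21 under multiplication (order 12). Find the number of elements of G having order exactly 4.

No element of G has order 4 (even though 4 | 12).

0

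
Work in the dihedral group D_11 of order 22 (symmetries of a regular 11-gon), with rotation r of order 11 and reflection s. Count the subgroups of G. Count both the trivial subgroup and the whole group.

|G| = 22, so by Lagrange every subgroup order divides 22. Divisors: 1, 2, 11, 22.
Subgroups by order — order 1: 1; order 2: 11; order 11: 1; order 22: 1.
Total: 1 + 11 + 1 + 1 = 14.

14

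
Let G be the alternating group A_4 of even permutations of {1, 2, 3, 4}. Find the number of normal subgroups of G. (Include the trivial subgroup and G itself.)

3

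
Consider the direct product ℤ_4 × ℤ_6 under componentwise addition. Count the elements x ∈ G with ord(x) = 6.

6

An element (a,b) has order lcm(ord(a), ord(b)); count pairs with lcm equal to 6.
Enumerating gives 6 such elements.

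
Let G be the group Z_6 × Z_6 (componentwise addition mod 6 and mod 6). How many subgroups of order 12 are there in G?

4

|G| = 36 and 12 | 36, so subgroups of order 12 are possible by Lagrange.
The subgroups of order 12 are: {(0,0), (0,1), (0,2), (0,3), (0,4), (0,5), (3,0), (3,1), (3,2), (3,3), (3,4), (3,5)}; {(0,0), (0,3), (1,0), (1,3), (2,0), (2,3), (3,0), (3,3), (4,0), (4,3), (5,0), (5,3)}; {(0,0), (0,3), (1,1), (1,4), (2,2), (2,5), (3,0), (3,3), (4,1), (4,4), (5,2), (5,5)}; {(0,0), (0,3), (1,2), (1,5), (2,1), (2,4), (3,0), (3,3), (4,2), (4,5), (5,1), (5,4)}.
So G has 4 subgroups of order 12.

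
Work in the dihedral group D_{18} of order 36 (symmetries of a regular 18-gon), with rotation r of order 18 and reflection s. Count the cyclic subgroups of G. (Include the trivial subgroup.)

24

A cyclic subgroup of order d is generated by each of its φ(d) elements of order d, so the cyclic subgroups of order d number (#elements of order d)/φ(d).
Cyclic subgroups by order — order 1: 1; order 2: 19; order 3: 1; order 6: 1; order 9: 1; order 18: 1.
Total: 24.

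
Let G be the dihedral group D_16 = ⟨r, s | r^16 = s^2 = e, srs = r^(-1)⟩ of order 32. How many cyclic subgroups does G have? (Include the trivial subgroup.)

Group the elements of G by the cyclic subgroup they generate; each cyclic subgroup of order d accounts for φ(d) elements.
Cyclic subgroups by order — order 1: 1; order 2: 17; order 4: 1; order 8: 1; order 16: 1.
Total: 21.

21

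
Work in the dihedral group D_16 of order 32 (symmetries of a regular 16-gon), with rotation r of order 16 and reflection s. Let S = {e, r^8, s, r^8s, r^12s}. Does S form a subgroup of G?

|S| = 5 does not divide |G| = 32, so by Lagrange S is not a subgroup.

No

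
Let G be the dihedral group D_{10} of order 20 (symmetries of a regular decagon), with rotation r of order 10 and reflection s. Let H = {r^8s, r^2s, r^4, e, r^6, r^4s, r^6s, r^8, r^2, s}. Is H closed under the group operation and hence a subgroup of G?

|H| = 10 divides |G| = 20, consistent with Lagrange.
H contains the identity, every element's inverse is in H, and H is closed under ·: it is a subgroup.

Yes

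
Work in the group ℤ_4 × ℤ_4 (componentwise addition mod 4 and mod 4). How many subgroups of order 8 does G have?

|G| = 16 and 8 | 16, so subgroups of order 8 are possible by Lagrange.
The subgroups of order 8 are: {(0,0), (0,1), (0,2), (0,3), (2,0), (2,1), (2,2), (2,3)}; {(0,0), (0,2), (1,0), (1,2), (2,0), (2,2), (3,0), (3,2)}; {(0,0), (0,2), (1,1), (1,3), (2,0), (2,2), (3,1), (3,3)}.
So G has 3 subgroups of order 8.

3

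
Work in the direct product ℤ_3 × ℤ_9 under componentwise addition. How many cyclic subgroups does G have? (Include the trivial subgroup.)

8

Each element a generates a cyclic subgroup ⟨a⟩; distinct elements may generate the same one (a cyclic group of order d has φ(d) generators).
Cyclic subgroups by order — order 1: 1; order 3: 4; order 9: 3.
Total: 8.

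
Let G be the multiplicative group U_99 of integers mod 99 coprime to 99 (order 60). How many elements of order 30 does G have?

Enumerating element orders in G gives 24 elements of order 30.

24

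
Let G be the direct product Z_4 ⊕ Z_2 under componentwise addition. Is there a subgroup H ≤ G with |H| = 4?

4 | 8. A subgroup of order 4 is {(0,0), (0,1), (2,0), (2,1)}.

Yes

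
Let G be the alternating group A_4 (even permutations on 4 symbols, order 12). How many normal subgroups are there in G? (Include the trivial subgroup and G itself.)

G has 10 subgroups. Checking conjugation-invariance by order — order 1: 1/1 normal; order 2: 0/3 normal; order 3: 0/4 normal; order 4: 1/1 normal; order 12: 1/1 normal.
Total normal subgroups: 3.

3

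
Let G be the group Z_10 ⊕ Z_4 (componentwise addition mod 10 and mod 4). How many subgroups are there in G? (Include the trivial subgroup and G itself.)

16

|G| = 40, so by Lagrange every subgroup order divides 40. Divisors: 1, 2, 4, 5, 8, 10, 20, 40.
Subgroups by order — order 1: 1; order 2: 3; order 4: 3; order 5: 1; order 8: 1; order 10: 3; order 20: 3; order 40: 1.
Total: 1 + 3 + 3 + 1 + 1 + 3 + 3 + 1 = 16.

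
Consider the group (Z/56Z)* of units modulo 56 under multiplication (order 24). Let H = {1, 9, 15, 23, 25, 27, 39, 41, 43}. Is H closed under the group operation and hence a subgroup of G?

|H| = 9 does not divide |G| = 24, so by Lagrange H is not a subgroup.

No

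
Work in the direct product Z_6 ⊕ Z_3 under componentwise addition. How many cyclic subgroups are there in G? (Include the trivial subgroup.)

10

A cyclic subgroup of order d is generated by each of its φ(d) elements of order d, so the cyclic subgroups of order d number (#elements of order d)/φ(d).
Cyclic subgroups by order — order 1: 1; order 2: 1; order 3: 4; order 6: 4.
Total: 10.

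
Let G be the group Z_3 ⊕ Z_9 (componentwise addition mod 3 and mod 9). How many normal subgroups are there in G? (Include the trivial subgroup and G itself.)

G is abelian, so every subgroup is normal.
G has 10 subgroups in total, hence 10 normal subgroups.

10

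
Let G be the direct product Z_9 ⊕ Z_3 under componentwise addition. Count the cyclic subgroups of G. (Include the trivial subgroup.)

8

Group the elements of G by the cyclic subgroup they generate; each cyclic subgroup of order d accounts for φ(d) elements.
Cyclic subgroups by order — order 1: 1; order 3: 4; order 9: 3.
Total: 8.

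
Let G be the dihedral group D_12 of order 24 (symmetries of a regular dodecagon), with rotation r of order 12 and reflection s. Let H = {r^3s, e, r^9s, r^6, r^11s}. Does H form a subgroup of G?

|H| = 5 does not divide |G| = 24, so by Lagrange H is not a subgroup.

No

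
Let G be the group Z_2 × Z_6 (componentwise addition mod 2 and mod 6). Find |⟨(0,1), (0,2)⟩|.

6

|⟨(0,1)⟩| = 6 and |⟨(0,2)⟩| = 3, so |H| is a multiple of lcm(6, 3) = 6 and divides |G| = 12.
Closing under the operation: H = {(0,0), (0,1), (0,2), (0,3), (0,4), (0,5)}, so |H| = 6.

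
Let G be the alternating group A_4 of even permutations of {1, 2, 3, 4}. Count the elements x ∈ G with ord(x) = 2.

3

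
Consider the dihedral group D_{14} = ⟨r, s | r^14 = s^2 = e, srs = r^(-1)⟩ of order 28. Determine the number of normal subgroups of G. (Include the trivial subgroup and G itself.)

7

G has 28 subgroups. Checking conjugation-invariance by order — order 1: 1/1 normal; order 2: 1/15 normal; order 4: 0/7 normal; order 7: 1/1 normal; order 14: 3/3 normal; order 28: 1/1 normal.
Total normal subgroups: 7.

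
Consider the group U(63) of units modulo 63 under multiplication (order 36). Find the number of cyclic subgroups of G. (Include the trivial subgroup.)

Group the elements of G by the cyclic subgroup they generate; each cyclic subgroup of order d accounts for φ(d) elements.
Cyclic subgroups by order — order 1: 1; order 2: 3; order 3: 4; order 6: 12.
Total: 20.

20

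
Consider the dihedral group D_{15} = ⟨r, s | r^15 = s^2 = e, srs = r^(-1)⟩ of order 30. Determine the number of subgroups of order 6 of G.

5

|G| = 30 and 6 | 30, so subgroups of order 6 are possible by Lagrange.
The subgroups of order 6 are: {e, r^5, r^10, s, r^5s, r^10s}; {e, r^5, r^10, rs, r^6s, r^11s}; {e, r^5, r^10, r^2s, r^7s, r^12s}; {e, r^5, r^10, r^3s, r^8s, r^13s}; … (5 in all).
So G has 5 subgroups of order 6.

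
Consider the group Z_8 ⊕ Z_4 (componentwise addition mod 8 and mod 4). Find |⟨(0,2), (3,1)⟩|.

16

|⟨(0,2)⟩| = 2 and |⟨(3,1)⟩| = 8, so |H| is a multiple of lcm(2, 8) = 8 and divides |G| = 32.
Closing under the operation: H = {(0,0), (0,2), (1,1), (1,3), (2,0), (2,2), (3,1), (3,3), (4,0), (4,2), (5,1), (5,3), (6,0), (6,2), (7,1), (7,3)}, so |H| = 16.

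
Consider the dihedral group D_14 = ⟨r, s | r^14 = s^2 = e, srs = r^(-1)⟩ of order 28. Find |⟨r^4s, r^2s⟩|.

14

|⟨r^4s⟩| = 2 and |⟨r^2s⟩| = 2, so |H| is a multiple of lcm(2, 2) = 2 and divides |G| = 28.
Closing under the operation: H = {e, r^2, r^4, r^6, r^8, r^10, r^12, s, r^2s, r^4s, r^6s, r^8s, r^10s, r^12s}, so |H| = 14.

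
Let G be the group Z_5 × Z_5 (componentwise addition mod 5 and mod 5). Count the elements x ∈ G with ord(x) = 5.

24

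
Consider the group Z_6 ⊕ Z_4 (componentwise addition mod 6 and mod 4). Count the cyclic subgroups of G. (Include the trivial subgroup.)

A cyclic subgroup of order d is generated by each of its φ(d) elements of order d, so the cyclic subgroups of order d number (#elements of order d)/φ(d).
Cyclic subgroups by order — order 1: 1; order 2: 3; order 3: 1; order 4: 2; order 6: 3; order 12: 2.
Total: 12.

12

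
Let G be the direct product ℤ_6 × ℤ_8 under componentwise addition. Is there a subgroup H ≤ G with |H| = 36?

No

36 does not divide |G| = 48, so by Lagrange no subgroup of order 36 exists.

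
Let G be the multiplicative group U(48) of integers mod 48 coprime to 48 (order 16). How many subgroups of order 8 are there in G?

7

|G| = 16 and 8 | 16, so subgroups of order 8 are possible by Lagrange.
The subgroups of order 8 are: {1, 11, 13, 23, 25, 35, 37, 47}; {1, 11, 17, 19, 25, 35, 41, 43}; {1, 5, 7, 11, 25, 29, 31, 35}; {1, 5, 13, 17, 25, 29, 37, 41}; … (7 in all).
So G has 7 subgroups of order 8.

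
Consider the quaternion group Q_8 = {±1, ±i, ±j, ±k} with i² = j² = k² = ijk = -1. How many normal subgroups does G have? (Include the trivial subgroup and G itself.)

G has 6 subgroups. Checking conjugation-invariance by order — order 1: 1/1 normal; order 2: 1/1 normal; order 4: 3/3 normal; order 8: 1/1 normal.
Total normal subgroups: 6.

6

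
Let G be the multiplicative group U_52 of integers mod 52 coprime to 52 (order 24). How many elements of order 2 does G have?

3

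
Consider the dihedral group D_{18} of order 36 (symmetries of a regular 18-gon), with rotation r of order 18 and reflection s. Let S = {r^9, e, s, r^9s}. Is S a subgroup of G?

|S| = 4 divides |G| = 36, consistent with Lagrange.
S contains the identity, every element's inverse is in S, and S is closed under ·: it is a subgroup.

Yes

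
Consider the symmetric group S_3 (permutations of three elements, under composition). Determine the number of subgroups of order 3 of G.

|G| = 6 and 3 | 6, so subgroups of order 3 are possible by Lagrange.
The subgroups of order 3 are: {e, (1 2 3), (1 3 2)}.
So G has 1 subgroup of order 3.

1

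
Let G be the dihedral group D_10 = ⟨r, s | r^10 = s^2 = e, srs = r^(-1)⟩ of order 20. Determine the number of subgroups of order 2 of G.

|G| = 20 and 2 | 20, so subgroups of order 2 are possible by Lagrange.
The subgroups of order 2 are: {e, r^2s}; {e, r^3s}; {e, r^4s}; {e, r^5}; … (11 in all).
So G has 11 subgroups of order 2.

11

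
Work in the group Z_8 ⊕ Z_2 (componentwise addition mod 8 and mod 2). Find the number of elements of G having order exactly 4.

4

An element (a,b) has order lcm(ord(a), ord(b)); count pairs with lcm equal to 4.
Enumerating gives 4 such elements.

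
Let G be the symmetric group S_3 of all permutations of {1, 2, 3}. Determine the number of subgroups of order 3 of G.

1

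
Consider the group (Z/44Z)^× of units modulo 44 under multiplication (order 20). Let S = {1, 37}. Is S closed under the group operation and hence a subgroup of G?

No

37 ∈ S but its inverse 25 ∉ S, so S is not a subgroup.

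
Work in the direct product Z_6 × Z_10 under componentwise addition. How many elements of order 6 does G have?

6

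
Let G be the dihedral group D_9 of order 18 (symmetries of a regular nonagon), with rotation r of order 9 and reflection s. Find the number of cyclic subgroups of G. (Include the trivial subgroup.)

12

A cyclic subgroup of order d is generated by each of its φ(d) elements of order d, so the cyclic subgroups of order d number (#elements of order d)/φ(d).
Cyclic subgroups by order — order 1: 1; order 2: 9; order 3: 1; order 9: 1.
Total: 12.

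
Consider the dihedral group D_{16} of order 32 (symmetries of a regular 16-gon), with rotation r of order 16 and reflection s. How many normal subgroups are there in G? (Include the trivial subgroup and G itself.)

G has 36 subgroups. Checking conjugation-invariance by order — order 1: 1/1 normal; order 2: 1/17 normal; order 4: 1/9 normal; order 8: 1/5 normal; order 16: 3/3 normal; order 32: 1/1 normal.
Total normal subgroups: 8.

8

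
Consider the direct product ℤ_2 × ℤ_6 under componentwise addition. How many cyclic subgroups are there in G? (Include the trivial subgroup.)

8

A cyclic subgroup of order d is generated by each of its φ(d) elements of order d, so the cyclic subgroups of order d number (#elements of order d)/φ(d).
Cyclic subgroups by order — order 1: 1; order 2: 3; order 3: 1; order 6: 3.
Total: 8.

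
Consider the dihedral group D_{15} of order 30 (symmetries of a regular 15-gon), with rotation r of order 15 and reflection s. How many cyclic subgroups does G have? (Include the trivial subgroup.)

A cyclic subgroup of order d is generated by each of its φ(d) elements of order d, so the cyclic subgroups of order d number (#elements of order d)/φ(d).
Cyclic subgroups by order — order 1: 1; order 2: 15; order 3: 1; order 5: 1; order 15: 1.
Total: 19.

19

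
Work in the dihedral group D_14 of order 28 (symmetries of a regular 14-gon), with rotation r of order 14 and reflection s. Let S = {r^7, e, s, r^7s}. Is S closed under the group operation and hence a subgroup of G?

|S| = 4 divides |G| = 28, consistent with Lagrange.
S contains the identity, every element's inverse is in S, and S is closed under ·: it is a subgroup.

Yes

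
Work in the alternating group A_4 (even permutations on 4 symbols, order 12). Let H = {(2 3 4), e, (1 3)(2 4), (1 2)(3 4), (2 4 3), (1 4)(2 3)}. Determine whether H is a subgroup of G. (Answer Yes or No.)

Closure fails: (2 4 3) ∘ (1 2)(3 4) = (1 4 2) ∉ H. So H is not a subgroup.

No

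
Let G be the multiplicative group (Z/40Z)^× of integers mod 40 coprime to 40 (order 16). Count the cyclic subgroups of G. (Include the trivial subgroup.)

Group the elements of G by the cyclic subgroup they generate; each cyclic subgroup of order d accounts for φ(d) elements.
Cyclic subgroups by order — order 1: 1; order 2: 7; order 4: 4.
Total: 12.

12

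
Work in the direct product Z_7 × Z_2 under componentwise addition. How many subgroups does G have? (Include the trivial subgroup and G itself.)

|G| = 14, so by Lagrange every subgroup order divides 14. Divisors: 1, 2, 7, 14.
Subgroups by order — order 1: 1; order 2: 1; order 7: 1; order 14: 1.
Total: 1 + 1 + 1 + 1 = 4.

4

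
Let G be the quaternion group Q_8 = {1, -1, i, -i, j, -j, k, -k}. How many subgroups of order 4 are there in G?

|G| = 8 and 4 | 8, so subgroups of order 4 are possible by Lagrange.
The subgroups of order 4 are: {1, -1, i, -i}; {1, -1, j, -j}; {1, -1, k, -k}.
So G has 3 subgroups of order 4.

3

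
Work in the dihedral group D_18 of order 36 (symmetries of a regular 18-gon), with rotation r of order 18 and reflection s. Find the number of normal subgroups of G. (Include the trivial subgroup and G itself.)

G has 45 subgroups. Checking conjugation-invariance by order — order 1: 1/1 normal; order 2: 1/19 normal; order 3: 1/1 normal; order 4: 0/9 normal; order 6: 1/7 normal; order 9: 1/1 normal; order 12: 0/3 normal; order 18: 3/3 normal; order 36: 1/1 normal.
Total normal subgroups: 9.

9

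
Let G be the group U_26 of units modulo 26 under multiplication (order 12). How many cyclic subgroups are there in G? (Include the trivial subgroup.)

6

Each element a generates a cyclic subgroup ⟨a⟩; distinct elements may generate the same one (a cyclic group of order d has φ(d) generators).
Cyclic subgroups by order — order 1: 1; order 2: 1; order 3: 1; order 4: 1; order 6: 1; order 12: 1.
Total: 6.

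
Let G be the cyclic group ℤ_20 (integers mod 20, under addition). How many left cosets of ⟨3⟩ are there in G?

1

|⟨3⟩| = 20 and |G| = 20.
By Lagrange, [G : H] = |G|/|H| = 20/20 = 1.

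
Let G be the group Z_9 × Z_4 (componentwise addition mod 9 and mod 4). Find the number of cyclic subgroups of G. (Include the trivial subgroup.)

9

Each element a generates a cyclic subgroup ⟨a⟩; distinct elements may generate the same one (a cyclic group of order d has φ(d) generators).
Cyclic subgroups by order — order 1: 1; order 2: 1; order 3: 1; order 4: 1; order 6: 1; order 9: 1; order 12: 1; order 18: 1; order 36: 1.
Total: 9.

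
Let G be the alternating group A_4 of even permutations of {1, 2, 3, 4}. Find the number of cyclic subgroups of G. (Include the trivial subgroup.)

8

A cyclic subgroup of order d is generated by each of its φ(d) elements of order d, so the cyclic subgroups of order d number (#elements of order d)/φ(d).
Cyclic subgroups by order — order 1: 1; order 2: 3; order 3: 4.
Total: 8.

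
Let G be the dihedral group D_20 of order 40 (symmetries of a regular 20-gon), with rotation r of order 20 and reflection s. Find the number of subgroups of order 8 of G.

5

|G| = 40 and 8 | 40, so subgroups of order 8 are possible by Lagrange.
The subgroups of order 8 are: {e, r^5, r^10, r^15, s, r^5s, r^10s, r^15s}; {e, r^5, r^10, r^15, rs, r^6s, r^11s, r^16s}; {e, r^5, r^10, r^15, r^2s, r^7s, r^12s, r^17s}; {e, r^5, r^10, r^15, r^3s, r^8s, r^13s, r^18s}; … (5 in all).
So G has 5 subgroups of order 8.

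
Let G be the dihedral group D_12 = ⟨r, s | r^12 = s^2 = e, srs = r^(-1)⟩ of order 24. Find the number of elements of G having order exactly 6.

2

The elements of order 6 are: r^2, r^10.
That's 2.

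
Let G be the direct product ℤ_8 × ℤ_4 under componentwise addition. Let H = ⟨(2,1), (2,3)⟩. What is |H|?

|⟨(2,1)⟩| = 4 and |⟨(2,3)⟩| = 4, so |H| is a multiple of lcm(4, 4) = 4 and divides |G| = 32.
Closing under the operation: H = {(0,0), (0,2), (2,1), (2,3), (4,0), (4,2), (6,1), (6,3)}, so |H| = 8.

8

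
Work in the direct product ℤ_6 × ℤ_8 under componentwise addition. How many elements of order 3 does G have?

An element (a,b) has order lcm(ord(a), ord(b)); count pairs with lcm equal to 3.
Enumerating gives 2 such elements.

2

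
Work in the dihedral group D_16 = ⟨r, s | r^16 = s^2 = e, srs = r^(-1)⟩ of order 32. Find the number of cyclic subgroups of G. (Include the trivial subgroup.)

Group the elements of G by the cyclic subgroup they generate; each cyclic subgroup of order d accounts for φ(d) elements.
Cyclic subgroups by order — order 1: 1; order 2: 17; order 4: 1; order 8: 1; order 16: 1.
Total: 21.

21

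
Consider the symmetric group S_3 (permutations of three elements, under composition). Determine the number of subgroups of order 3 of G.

|G| = 6 and 3 | 6, so subgroups of order 3 are possible by Lagrange.
The subgroups of order 3 are: {e, (1 2 3), (1 3 2)}.
So G has 1 subgroup of order 3.

1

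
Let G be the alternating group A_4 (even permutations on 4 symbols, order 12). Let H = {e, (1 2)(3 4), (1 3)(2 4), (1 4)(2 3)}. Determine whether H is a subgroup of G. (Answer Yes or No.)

|H| = 4 divides |G| = 12, consistent with Lagrange.
H contains the identity, every element's inverse is in H, and H is closed under ∘: it is a subgroup.

Yes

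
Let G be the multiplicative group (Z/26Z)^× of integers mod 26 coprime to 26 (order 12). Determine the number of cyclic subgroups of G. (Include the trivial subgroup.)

6

A cyclic subgroup of order d is generated by each of its φ(d) elements of order d, so the cyclic subgroups of order d number (#elements of order d)/φ(d).
Cyclic subgroups by order — order 1: 1; order 2: 1; order 3: 1; order 4: 1; order 6: 1; order 12: 1.
Total: 6.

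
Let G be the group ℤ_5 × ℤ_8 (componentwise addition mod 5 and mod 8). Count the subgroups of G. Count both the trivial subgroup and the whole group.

|G| = 40, so by Lagrange every subgroup order divides 40. Divisors: 1, 2, 4, 5, 8, 10, 20, 40.
Subgroups by order — order 1: 1; order 2: 1; order 4: 1; order 5: 1; order 8: 1; order 10: 1; order 20: 1; order 40: 1.
Total: 1 + 1 + 1 + 1 + 1 + 1 + 1 + 1 = 8.

8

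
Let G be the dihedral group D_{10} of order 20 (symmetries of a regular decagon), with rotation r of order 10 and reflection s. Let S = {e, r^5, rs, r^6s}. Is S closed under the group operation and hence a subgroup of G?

Yes

|S| = 4 divides |G| = 20, consistent with Lagrange.
S contains the identity, every element's inverse is in S, and S is closed under ·: it is a subgroup.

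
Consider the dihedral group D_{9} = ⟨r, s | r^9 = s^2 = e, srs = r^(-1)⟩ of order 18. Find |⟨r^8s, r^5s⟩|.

6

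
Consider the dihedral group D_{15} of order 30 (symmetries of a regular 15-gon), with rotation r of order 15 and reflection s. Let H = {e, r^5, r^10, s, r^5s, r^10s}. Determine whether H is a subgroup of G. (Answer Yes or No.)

Yes

|H| = 6 divides |G| = 30, consistent with Lagrange.
H contains the identity, every element's inverse is in H, and H is closed under ·: it is a subgroup.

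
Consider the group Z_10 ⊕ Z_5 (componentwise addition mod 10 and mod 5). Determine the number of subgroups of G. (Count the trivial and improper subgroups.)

16

|G| = 50, so by Lagrange every subgroup order divides 50. Divisors: 1, 2, 5, 10, 25, 50.
Subgroups by order — order 1: 1; order 2: 1; order 5: 6; order 10: 6; order 25: 1; order 50: 1.
Total: 1 + 1 + 6 + 6 + 1 + 1 = 16.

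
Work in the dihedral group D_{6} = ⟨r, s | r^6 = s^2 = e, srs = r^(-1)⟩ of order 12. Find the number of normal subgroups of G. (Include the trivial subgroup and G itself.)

G has 16 subgroups. Checking conjugation-invariance by order — order 1: 1/1 normal; order 2: 1/7 normal; order 3: 1/1 normal; order 4: 0/3 normal; order 6: 3/3 normal; order 12: 1/1 normal.
Total normal subgroups: 7.

7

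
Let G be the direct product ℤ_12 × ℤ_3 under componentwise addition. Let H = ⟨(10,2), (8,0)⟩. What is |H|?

18

|⟨(10,2)⟩| = 6 and |⟨(8,0)⟩| = 3, so |H| is a multiple of lcm(6, 3) = 6 and divides |G| = 36.
Closing under the operation: H = {(0,0), (0,1), (0,2), (2,0), (2,1), (2,2), (4,0), (4,1), (4,2), (6,0), (6,1), (6,2), (8,0), (8,1), (8,2), (10,0), (10,1), (10,2)}, so |H| = 18.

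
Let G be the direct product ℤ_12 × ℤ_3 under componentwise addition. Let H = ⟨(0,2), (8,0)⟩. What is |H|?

9

|⟨(0,2)⟩| = 3 and |⟨(8,0)⟩| = 3, so |H| is a multiple of lcm(3, 3) = 3 and divides |G| = 36.
Closing under the operation: H = {(0,0), (0,1), (0,2), (4,0), (4,1), (4,2), (8,0), (8,1), (8,2)}, so |H| = 9.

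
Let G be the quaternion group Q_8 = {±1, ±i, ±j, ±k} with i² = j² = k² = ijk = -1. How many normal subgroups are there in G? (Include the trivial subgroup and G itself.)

G has 6 subgroups. Checking conjugation-invariance by order — order 1: 1/1 normal; order 2: 1/1 normal; order 4: 3/3 normal; order 8: 1/1 normal.
Total normal subgroups: 6.

6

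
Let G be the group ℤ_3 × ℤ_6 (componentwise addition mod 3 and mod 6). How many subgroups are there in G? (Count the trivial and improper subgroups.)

12

|G| = 18, so by Lagrange every subgroup order divides 18. Divisors: 1, 2, 3, 6, 9, 18.
Subgroups by order — order 1: 1; order 2: 1; order 3: 4; order 6: 4; order 9: 1; order 18: 1.
Total: 1 + 1 + 4 + 4 + 1 + 1 = 12.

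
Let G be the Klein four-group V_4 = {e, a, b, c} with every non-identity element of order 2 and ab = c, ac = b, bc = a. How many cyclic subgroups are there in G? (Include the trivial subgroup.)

4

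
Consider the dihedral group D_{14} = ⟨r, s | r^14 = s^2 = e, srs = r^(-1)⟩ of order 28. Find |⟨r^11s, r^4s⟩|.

|⟨r^11s⟩| = 2 and |⟨r^4s⟩| = 2, so |H| is a multiple of lcm(2, 2) = 2 and divides |G| = 28.
Closing under the operation: H = {e, r^7, r^4s, r^11s}, so |H| = 4.

4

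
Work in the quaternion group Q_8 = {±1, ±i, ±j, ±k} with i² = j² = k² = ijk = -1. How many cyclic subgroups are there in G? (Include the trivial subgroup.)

5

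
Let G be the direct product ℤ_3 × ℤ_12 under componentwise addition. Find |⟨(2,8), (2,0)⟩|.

|⟨(2,8)⟩| = 3 and |⟨(2,0)⟩| = 3, so |H| is a multiple of lcm(3, 3) = 3 and divides |G| = 36.
Closing under the operation: H = {(0,0), (0,4), (0,8), (1,0), (1,4), (1,8), (2,0), (2,4), (2,8)}, so |H| = 9.

9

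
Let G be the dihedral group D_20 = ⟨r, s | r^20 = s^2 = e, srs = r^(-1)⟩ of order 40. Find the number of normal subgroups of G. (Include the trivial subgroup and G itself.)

9

G has 48 subgroups. Checking conjugation-invariance by order — order 1: 1/1 normal; order 2: 1/21 normal; order 4: 1/11 normal; order 5: 1/1 normal; order 8: 0/5 normal; order 10: 1/5 normal; order 20: 3/3 normal; order 40: 1/1 normal.
Total normal subgroups: 9.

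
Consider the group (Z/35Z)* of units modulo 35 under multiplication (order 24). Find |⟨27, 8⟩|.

8

|⟨27⟩| = 4 and |⟨8⟩| = 4, so |H| is a multiple of lcm(4, 4) = 4 and divides |G| = 24.
Closing under the operation: H = {1, 6, 8, 13, 22, 27, 29, 34}, so |H| = 8.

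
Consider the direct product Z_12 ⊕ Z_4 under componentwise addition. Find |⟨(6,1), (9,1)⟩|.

|⟨(6,1)⟩| = 4 and |⟨(9,1)⟩| = 4, so |H| is a multiple of lcm(4, 4) = 4 and divides |G| = 48.
Closing under the operation: H = {(0,0), (0,1), (0,2), (0,3), (3,0), (3,1), (3,2), (3,3), (6,0), (6,1), (6,2), (6,3), (9,0), (9,1), (9,2), (9,3)}, so |H| = 16.

16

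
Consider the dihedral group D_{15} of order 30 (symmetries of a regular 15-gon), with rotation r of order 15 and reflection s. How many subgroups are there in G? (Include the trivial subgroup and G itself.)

28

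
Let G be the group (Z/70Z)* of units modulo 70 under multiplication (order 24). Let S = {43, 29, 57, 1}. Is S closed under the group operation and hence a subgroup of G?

|S| = 4 divides |G| = 24, consistent with Lagrange.
S contains the identity, every element's inverse is in S, and S is closed under ·: it is a subgroup.
In fact S = ⟨43⟩.

Yes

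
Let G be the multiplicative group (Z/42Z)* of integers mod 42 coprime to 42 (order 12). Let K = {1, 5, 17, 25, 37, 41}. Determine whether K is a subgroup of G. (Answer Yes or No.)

Yes

|K| = 6 divides |G| = 12, consistent with Lagrange.
K contains the identity, every element's inverse is in K, and K is closed under ·: it is a subgroup.
In fact K = ⟨17⟩.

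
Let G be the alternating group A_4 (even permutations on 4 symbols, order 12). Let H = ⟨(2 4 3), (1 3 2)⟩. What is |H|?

12

|⟨(2 4 3)⟩| = 3 and |⟨(1 3 2)⟩| = 3, so |H| is a multiple of lcm(3, 3) = 3 and divides |G| = 12.
Closing {(2 4 3), (1 3 2)} under the group operation gives all of G, so |H| = 12.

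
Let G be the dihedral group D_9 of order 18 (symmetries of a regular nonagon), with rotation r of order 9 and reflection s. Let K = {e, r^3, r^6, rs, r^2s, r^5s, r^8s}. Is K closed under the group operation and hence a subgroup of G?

No

|K| = 7 does not divide |G| = 18, so by Lagrange K is not a subgroup.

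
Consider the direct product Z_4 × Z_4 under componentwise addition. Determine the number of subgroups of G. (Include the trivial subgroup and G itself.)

|G| = 16, so by Lagrange every subgroup order divides 16. Divisors: 1, 2, 4, 8, 16.
Subgroups by order — order 1: 1; order 2: 3; order 4: 7; order 8: 3; order 16: 1.
Total: 1 + 3 + 7 + 3 + 1 = 15.

15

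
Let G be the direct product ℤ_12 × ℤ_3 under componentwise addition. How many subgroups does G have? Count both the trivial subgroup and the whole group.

|G| = 36, so by Lagrange every subgroup order divides 36. Divisors: 1, 2, 3, 4, 6, 9, 12, 18, 36.
Subgroups by order — order 1: 1; order 2: 1; order 3: 4; order 4: 1; order 6: 4; order 9: 1; order 12: 4; order 18: 1; order 36: 1.
Total: 1 + 1 + 4 + 1 + 4 + 1 + 4 + 1 + 1 = 18.

18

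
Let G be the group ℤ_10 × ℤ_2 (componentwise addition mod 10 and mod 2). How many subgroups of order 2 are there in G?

3

|G| = 20 and 2 | 20, so subgroups of order 2 are possible by Lagrange.
The subgroups of order 2 are: {(0,0), (0,1)}; {(0,0), (5,0)}; {(0,0), (5,1)}.
So G has 3 subgroups of order 2.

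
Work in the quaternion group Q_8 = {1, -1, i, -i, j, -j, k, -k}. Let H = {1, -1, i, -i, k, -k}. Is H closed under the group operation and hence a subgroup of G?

|H| = 6 does not divide |G| = 8, so by Lagrange H is not a subgroup.

No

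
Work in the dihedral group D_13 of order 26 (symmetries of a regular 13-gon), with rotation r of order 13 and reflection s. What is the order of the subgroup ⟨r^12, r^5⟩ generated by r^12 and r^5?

13

|⟨r^12⟩| = 13 and |⟨r^5⟩| = 13, so |H| is a multiple of lcm(13, 13) = 13 and divides |G| = 26.
Closing under the operation: H = {e, r, r^2, r^3, r^4, r^5, r^6, r^7, r^8, r^9, r^10, r^11, r^12}, so |H| = 13.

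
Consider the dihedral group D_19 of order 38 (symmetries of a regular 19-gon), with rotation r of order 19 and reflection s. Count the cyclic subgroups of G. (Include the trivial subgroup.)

21

A cyclic subgroup of order d is generated by each of its φ(d) elements of order d, so the cyclic subgroups of order d number (#elements of order d)/φ(d).
Cyclic subgroups by order — order 1: 1; order 2: 19; order 19: 1.
Total: 21.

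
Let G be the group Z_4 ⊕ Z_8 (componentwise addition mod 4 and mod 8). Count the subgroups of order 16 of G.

3

|G| = 32 and 16 | 32, so subgroups of order 16 are possible by Lagrange.
The subgroups of order 16 are: {(0,0), (0,1), (0,2), (0,3), (0,4), (0,5), (0,6), (0,7), (2,0), (2,1), (2,2), (2,3), (2,4), (2,5), (2,6), (2,7)}; {(0,0), (0,2), (0,4), (0,6), (1,0), (1,2), (1,4), (1,6), (2,0), (2,2), (2,4), (2,6), (3,0), (3,2), (3,4), (3,6)}; {(0,0), (0,2), (0,4), (0,6), (1,1), (1,3), (1,5), (1,7), (2,0), (2,2), (2,4), (2,6), (3,1), (3,3), (3,5), (3,7)}.
So G has 3 subgroups of order 16.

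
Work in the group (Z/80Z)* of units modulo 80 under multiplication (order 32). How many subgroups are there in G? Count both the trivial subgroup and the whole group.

|G| = 32, so by Lagrange every subgroup order divides 32. Divisors: 1, 2, 4, 8, 16, 32.
Subgroups by order — order 1: 1; order 2: 7; order 4: 19; order 8: 19; order 16: 7; order 32: 1.
Total: 1 + 7 + 19 + 19 + 7 + 1 = 54.

54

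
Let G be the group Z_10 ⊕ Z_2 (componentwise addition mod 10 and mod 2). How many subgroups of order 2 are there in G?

|G| = 20 and 2 | 20, so subgroups of order 2 are possible by Lagrange.
The subgroups of order 2 are: {(0,0), (0,1)}; {(0,0), (5,0)}; {(0,0), (5,1)}.
So G has 3 subgroups of order 2.

3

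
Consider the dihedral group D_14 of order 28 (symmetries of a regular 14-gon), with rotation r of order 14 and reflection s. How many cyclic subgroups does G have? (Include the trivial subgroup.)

A cyclic subgroup of order d is generated by each of its φ(d) elements of order d, so the cyclic subgroups of order d number (#elements of order d)/φ(d).
Cyclic subgroups by order — order 1: 1; order 2: 15; order 7: 1; order 14: 1.
Total: 18.

18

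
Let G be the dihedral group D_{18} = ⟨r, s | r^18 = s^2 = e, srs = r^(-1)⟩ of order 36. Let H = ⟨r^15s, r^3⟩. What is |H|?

|⟨r^15s⟩| = 2 and |⟨r^3⟩| = 6, so |H| is a multiple of lcm(2, 6) = 6 and divides |G| = 36.
Closing under the operation: H = {e, r^3, r^6, r^9, r^12, r^15, s, r^3s, r^6s, r^9s, r^12s, r^15s}, so |H| = 12.

12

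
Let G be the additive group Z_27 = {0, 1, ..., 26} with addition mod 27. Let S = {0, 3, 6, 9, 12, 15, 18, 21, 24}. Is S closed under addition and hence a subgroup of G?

Yes

|S| = 9 divides |G| = 27, consistent with Lagrange.
S contains the identity, every element's inverse is in S, and S is closed under +: it is a subgroup.
In fact S = ⟨3⟩.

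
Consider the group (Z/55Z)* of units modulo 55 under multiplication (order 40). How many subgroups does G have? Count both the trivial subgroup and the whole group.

16

|G| = 40, so by Lagrange every subgroup order divides 40. Divisors: 1, 2, 4, 5, 8, 10, 20, 40.
Subgroups by order — order 1: 1; order 2: 3; order 4: 3; order 5: 1; order 8: 1; order 10: 3; order 20: 3; order 40: 1.
Total: 1 + 3 + 3 + 1 + 1 + 3 + 3 + 1 = 16.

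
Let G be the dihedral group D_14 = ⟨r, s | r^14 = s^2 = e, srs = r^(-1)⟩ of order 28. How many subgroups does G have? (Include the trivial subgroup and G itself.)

28

|G| = 28, so by Lagrange every subgroup order divides 28. Divisors: 1, 2, 4, 7, 14, 28.
Subgroups by order — order 1: 1; order 2: 15; order 4: 7; order 7: 1; order 14: 3; order 28: 1.
Total: 1 + 15 + 7 + 1 + 3 + 1 = 28.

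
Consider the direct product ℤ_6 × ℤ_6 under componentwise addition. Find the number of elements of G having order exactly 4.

An element (a,b) has order lcm(ord(a), ord(b)); count pairs with lcm equal to 4.
Enumerating gives 0 such elements.

0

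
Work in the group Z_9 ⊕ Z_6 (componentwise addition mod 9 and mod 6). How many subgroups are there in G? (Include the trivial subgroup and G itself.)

20

|G| = 54, so by Lagrange every subgroup order divides 54. Divisors: 1, 2, 3, 6, 9, 18, 27, 54.
Subgroups by order — order 1: 1; order 2: 1; order 3: 4; order 6: 4; order 9: 4; order 18: 4; order 27: 1; order 54: 1.
Total: 1 + 1 + 4 + 4 + 4 + 4 + 1 + 1 = 20.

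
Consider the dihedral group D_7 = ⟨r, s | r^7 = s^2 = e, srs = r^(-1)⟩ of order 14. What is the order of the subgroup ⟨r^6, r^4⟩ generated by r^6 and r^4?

7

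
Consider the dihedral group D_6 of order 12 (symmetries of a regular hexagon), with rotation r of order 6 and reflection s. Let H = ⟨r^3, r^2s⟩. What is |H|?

4

|⟨r^3⟩| = 2 and |⟨r^2s⟩| = 2, so |H| is a multiple of lcm(2, 2) = 2 and divides |G| = 12.
Closing under the operation: H = {e, r^3, r^2s, r^5s}, so |H| = 4.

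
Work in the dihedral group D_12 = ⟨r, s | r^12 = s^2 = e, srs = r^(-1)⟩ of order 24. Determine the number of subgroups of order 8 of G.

3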